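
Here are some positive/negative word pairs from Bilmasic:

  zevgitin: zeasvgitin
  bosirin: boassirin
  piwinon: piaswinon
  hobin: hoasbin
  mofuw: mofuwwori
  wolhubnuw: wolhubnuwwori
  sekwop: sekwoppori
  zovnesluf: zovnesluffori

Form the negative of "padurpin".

paasdurpin

piwinon and sekwop both have last vowel 'o' yet inflect differently (piaswinon, sekwoppori), so the last vowel is not what conditions the rule; the final letter is.
"padurpin" ends in -n. The stems ending in -n (zevgitin → zeasvgitin, bosirin → boassirin, piwinon → piaswinon) insert -as- after the first vowel.
The other pattern: stems ending in -f, -p or -w double the final consonant and add -ori.
So padurpin → paasdurpin.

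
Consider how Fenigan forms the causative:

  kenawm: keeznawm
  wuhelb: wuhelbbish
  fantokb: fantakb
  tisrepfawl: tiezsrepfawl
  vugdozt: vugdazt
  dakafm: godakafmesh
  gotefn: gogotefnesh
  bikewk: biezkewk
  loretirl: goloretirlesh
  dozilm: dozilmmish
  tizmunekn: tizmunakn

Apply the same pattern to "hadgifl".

gohadgiflesh

dakafm and dozilm both end in -m yet inflect differently (godakafmesh, dozilmmish), so the final letter is not what conditions the rule; the second-to-last letter is.
"hadgifl" has second-to-last letter 'f'. The stems whose second-to-last letter is 'f' (gotefn → gogotefnesh, dakafm → godakafmesh) add go- … -esh around the stem.
The other patterns: stems whose second-to-last letter is 'l' double the final consonant and add -ish; stems whose second-to-last letter is 'w' insert -ez- after the first vowel; stems whose second-to-last letter is 'k' or 'z' change the last vowel to 'a'.
So hadgifl → gohadgiflesh.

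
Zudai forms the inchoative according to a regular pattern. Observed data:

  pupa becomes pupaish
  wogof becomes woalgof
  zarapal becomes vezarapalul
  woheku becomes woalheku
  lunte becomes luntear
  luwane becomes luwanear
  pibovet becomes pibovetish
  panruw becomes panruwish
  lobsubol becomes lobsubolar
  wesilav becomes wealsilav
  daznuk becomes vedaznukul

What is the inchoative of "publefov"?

publefovish

"publefov" begins with p-. The stems beginning with p- (pupa → pupaish, pibovet → pibovetish, panruw → panruwish) add -ish.
The other patterns: stems beginning with w- insert -al- after the first vowel; stems beginning with d- or z- add ve- … -ul around the stem; stems beginning with l- add -ar.
So publefov → publefovish.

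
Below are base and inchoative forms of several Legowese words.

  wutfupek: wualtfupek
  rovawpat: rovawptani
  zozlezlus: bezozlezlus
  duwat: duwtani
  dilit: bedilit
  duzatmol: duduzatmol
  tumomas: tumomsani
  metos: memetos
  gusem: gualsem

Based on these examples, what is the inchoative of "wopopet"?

woalpopet

dilit and rovawpat both end in -t yet inflect differently (bedilit, rovawptani), so the final letter is not what conditions the rule; the last vowel is.
"wopopet" has last vowel 'e'. The stems whose last vowel is 'e' (wutfupek → wualtfupek, gusem → gualsem) insert -al- after the first vowel.
The other patterns: stems whose last vowel is 'i' or 'u' add the prefix be-; stems whose last vowel is 'a' delete the last vowel and add -ani; stems whose last vowel is 'o' repeat the first consonant+vowel as a prefix.
So wopopet → woalpopet.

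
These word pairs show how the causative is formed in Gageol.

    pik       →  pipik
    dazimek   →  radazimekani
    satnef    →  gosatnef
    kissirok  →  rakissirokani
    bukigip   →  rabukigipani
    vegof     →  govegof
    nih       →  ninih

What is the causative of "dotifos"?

"dotifos" has 3 vowels. The stems with 3 vowels (kissirok → rakissirokani, bukigip → rabukigipani, dazimek → radazimekani) add ra- … -ani around the stem.
So dotifos → radotifosani.

radotifosani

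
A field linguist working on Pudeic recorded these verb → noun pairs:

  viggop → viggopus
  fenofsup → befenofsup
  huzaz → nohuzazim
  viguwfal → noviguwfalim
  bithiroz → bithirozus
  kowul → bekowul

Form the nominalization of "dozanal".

viggop and fenofsup both end in -p yet inflect differently (viggopus, befenofsup), so the final letter is not what conditions the rule; the last vowel is.
"dozanal" has last vowel 'a'. The stems whose last vowel is 'a' (viguwfal → noviguwfalim, huzaz → nohuzazim) add no- … -im around the stem.
The other patterns: stems whose last vowel is 'o' add -us; stems whose last vowel is 'u' add the prefix be-.
So dozanal → nodozanalim.

nodozanalim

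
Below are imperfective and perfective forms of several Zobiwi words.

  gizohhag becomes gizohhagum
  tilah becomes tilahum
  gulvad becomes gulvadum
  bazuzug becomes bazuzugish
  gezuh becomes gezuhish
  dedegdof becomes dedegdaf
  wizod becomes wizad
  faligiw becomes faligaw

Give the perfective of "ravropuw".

ravropuwish

gizohhag and bazuzug both end in -g yet inflect differently (gizohhagum, bazuzugish), so the final letter is not what conditions the rule; the last vowel is.
"ravropuw" has last vowel 'u'. The stems whose last vowel is 'u' (bazuzug → bazuzugish, gezuh → gezuhish) add -ish.
The other patterns: stems whose last vowel is 'a' add -um; stems whose last vowel is 'i' or 'o' change the last vowel to 'a'.
So ravropuw → ravropuwish.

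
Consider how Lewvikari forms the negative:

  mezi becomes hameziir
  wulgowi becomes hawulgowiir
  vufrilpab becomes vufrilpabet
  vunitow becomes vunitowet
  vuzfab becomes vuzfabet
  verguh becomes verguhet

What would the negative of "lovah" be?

wulgowi and vufrilpab both have 3 vowels yet inflect differently (hawulgowiir, vufrilpabet), so the number of vowels is not what conditions the rule; the final letter is.
"lovah" ends in -h. The one such stem in the data (verguh → verguhet) adds -et, so the same rule applies.
The other pattern: stems ending in -i add ha- … -ir around the stem.
So lovah → lovahet.

lovahet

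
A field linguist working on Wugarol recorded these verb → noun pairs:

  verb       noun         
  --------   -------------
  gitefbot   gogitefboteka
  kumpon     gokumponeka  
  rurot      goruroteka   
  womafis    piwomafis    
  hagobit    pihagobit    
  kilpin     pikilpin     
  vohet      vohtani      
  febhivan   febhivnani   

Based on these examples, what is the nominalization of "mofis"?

"mofis" has last vowel 'i'. The stems whose last vowel is 'i' (womafis → piwomafis, hagobit → pihagobit, kilpin → pikilpin) add the prefix pi-.
The other patterns: stems whose last vowel is 'o' add go- … -eka around the stem; stems whose last vowel is 'a' or 'e' delete the last vowel and add -ani.
So mofis → pimofis.

pimofis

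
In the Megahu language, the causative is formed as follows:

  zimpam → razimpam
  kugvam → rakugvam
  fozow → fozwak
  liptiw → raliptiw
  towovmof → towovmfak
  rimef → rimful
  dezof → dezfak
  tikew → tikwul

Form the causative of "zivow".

fozow and tikew both end in -w yet inflect differently (fozwak, tikwul), so the final letter is not what conditions the rule; the last vowel is.
"zivow" has last vowel 'o'. The stems whose last vowel is 'o' (fozow → fozwak, dezof → dezfak, towovmof → towovmfak) delete the last vowel and add -ak.
The other patterns: stems whose last vowel is 'e' delete the last vowel and add -ul; stems whose last vowel is 'a' or 'i' add the prefix ra-.
So zivow → zivwak.

zivwak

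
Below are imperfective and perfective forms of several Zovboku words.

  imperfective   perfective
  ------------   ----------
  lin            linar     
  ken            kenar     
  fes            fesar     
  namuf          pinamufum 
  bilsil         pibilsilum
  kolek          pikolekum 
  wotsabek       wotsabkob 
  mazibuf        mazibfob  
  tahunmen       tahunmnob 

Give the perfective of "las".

kolek and wotsabek both end in -k yet inflect differently (pikolekum, wotsabkob), so the final letter is not what conditions the rule; the number of vowels is.
"las" has 1 vowel. The stems with 1 vowel (lin → linar, ken → kenar, fes → fesar) add -ar.
So las → lasar.

lasar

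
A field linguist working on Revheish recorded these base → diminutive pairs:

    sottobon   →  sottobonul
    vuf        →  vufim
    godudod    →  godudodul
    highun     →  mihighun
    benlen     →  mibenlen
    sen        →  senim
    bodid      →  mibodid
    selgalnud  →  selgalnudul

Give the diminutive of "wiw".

wiwim

sen and highun both end in -n yet inflect differently (senim, mihighun), so the final letter is not what conditions the rule; the number of vowels is.
"wiw" has 1 vowel. The stems with 1 vowel (sen → senim, vuf → vufim) add -im.
So wiw → wiwim.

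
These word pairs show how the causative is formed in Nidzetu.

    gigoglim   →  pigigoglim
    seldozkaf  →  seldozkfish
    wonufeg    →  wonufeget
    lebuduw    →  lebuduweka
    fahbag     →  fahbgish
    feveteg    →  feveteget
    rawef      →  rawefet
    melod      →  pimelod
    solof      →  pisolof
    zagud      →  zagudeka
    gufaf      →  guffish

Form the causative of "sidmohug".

sidmohugeka

zagud and melod both end in -d yet inflect differently (zagudeka, pimelod), so the final letter is not what conditions the rule; the last vowel is.
"sidmohug" has last vowel 'u'. The stems whose last vowel is 'u' (zagud → zagudeka, lebuduw → lebuduweka) add -eka.
The other patterns: stems whose last vowel is 'i' or 'o' add the prefix pi-; stems whose last vowel is 'a' delete the last vowel and add -ish; stems whose last vowel is 'e' add -et.
So sidmohug → sidmohugeka.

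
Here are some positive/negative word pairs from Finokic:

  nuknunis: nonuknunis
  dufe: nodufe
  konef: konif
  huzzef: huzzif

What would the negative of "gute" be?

nogute

konef and dufe both have last vowel 'e' yet inflect differently (konif, nodufe), so the last vowel is not what conditions the rule; the final letter is.
"gute" ends in -e. The one such stem in the data (dufe → nodufe) adds the prefix no-, so the same rule applies.
So gute → nogute.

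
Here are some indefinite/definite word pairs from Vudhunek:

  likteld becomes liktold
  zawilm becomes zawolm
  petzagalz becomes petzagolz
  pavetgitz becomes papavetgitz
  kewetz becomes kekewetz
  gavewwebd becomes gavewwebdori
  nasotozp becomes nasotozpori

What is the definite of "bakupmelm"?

"bakupmelm" has second-to-last letter 'l'. The stems whose second-to-last letter is 'l' (likteld → liktold, zawilm → zawolm, petzagalz → petzagolz) change the last vowel to 'o'.
So bakupmelm → bakupmolm.

bakupmolm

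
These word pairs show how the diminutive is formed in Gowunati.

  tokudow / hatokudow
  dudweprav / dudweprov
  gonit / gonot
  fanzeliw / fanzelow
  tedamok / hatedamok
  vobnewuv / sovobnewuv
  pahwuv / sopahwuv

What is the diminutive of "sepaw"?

sepow

"sepaw" has last vowel 'a'. The one such stem in the data (dudweprav → dudweprov) changes the last vowel to 'o' (as do gonit, fanzeliw), so the same rule applies.
The other patterns: stems whose last vowel is 'u' add the prefix so-; stems whose last vowel is 'o' add the prefix ha-.
So sepaw → sepow.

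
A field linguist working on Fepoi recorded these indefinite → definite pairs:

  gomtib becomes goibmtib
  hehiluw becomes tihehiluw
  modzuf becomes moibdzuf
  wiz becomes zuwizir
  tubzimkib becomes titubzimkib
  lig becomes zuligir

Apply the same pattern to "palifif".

gomtib and tubzimkib both end in -b yet inflect differently (goibmtib, titubzimkib), so the final letter is not what conditions the rule; the number of vowels is.
"palifif" has 3 vowels. The stems with 3 vowels (hehiluw → tihehiluw, tubzimkib → titubzimkib) add the prefix ti-.
The other patterns: stems with 1 vowel add zu- … -ir around the stem; stems with 2 vowels insert -ib- after the first vowel.
So palifif → tipalifif.

tipalifif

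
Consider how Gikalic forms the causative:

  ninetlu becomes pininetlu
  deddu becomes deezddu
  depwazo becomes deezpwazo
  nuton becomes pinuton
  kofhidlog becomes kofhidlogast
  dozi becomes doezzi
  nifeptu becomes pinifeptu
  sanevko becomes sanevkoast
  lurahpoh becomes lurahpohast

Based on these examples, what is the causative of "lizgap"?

nifeptu and deddu both end in -u yet inflect differently (pinifeptu, deezddu), so the final letter is not what conditions the rule; the first letter is.
"lizgap" begins with l-. The one such stem in the data (lurahpoh → lurahpohast) adds -ast, so the same rule applies.
The other patterns: stems beginning with n- add the prefix pi-; stems beginning with d- insert -ez- after the first vowel.
So lizgap → lizgapast.

lizgapast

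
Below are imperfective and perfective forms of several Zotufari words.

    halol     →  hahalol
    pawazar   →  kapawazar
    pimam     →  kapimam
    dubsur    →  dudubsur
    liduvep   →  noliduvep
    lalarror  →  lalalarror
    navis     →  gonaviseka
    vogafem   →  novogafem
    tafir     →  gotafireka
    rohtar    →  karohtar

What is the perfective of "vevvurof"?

"vevvurof" has last vowel 'o'. The stems whose last vowel is 'o' (halol → hahalol, lalarror → lalalarror) repeat the first consonant+vowel as a prefix.
The other patterns: stems whose last vowel is 'a' add the prefix ka-; stems whose last vowel is 'e' add the prefix no-; stems whose last vowel is 'i' add go- … -eka around the stem.
So vevvurof → vevevvurof.

vevevvurof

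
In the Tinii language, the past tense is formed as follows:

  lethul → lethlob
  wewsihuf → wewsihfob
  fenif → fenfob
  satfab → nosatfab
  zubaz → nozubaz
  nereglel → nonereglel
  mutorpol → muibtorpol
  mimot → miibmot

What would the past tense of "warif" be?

mutorpol and lethul both end in -l yet inflect differently (muibtorpol, lethlob), so the final letter is not what conditions the rule; the last vowel is.
"warif" has last vowel 'i'. The one such stem in the data (fenif → fenfob) deletes the last vowel and adds -ob (as do wewsihuf, lethul), so the same rule applies.
So warif → warfob.

warfob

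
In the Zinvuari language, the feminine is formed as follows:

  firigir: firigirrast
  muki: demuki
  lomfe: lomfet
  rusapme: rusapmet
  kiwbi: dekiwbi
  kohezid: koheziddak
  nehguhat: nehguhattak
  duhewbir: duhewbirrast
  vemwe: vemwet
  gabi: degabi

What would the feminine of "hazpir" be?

kiwbi and duhewbir both have last vowel 'i' yet inflect differently (dekiwbi, duhewbirrast), so the last vowel is not what conditions the rule; the final letter is.
"hazpir" ends in -r. The stems ending in -r (duhewbir → duhewbirrast, firigir → firigirrast) double the final consonant and add -ast.
The other patterns: stems ending in -i add the prefix de-; stems ending in -e drop the final letter and add -et; stems ending in -d or -t double the final consonant and add -ak.
So hazpir → hazpirrast.

hazpirrast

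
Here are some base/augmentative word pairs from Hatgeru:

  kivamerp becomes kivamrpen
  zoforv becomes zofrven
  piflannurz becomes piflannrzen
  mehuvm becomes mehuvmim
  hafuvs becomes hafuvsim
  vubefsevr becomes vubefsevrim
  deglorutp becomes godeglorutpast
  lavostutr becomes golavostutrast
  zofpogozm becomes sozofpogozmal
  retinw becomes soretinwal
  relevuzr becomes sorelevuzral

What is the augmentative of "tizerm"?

"tizerm" has second-to-last letter 'r'. The stems whose second-to-last letter is 'r' (kivamerp → kivamrpen, zoforv → zofrven, piflannurz → piflannrzen) delete the last vowel and add -en.
So tizerm → tizrmen.

tizrmen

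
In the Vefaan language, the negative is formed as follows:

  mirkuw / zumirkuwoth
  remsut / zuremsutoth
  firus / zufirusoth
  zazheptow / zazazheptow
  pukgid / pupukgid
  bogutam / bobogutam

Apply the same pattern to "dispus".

zudispusoth

mirkuw and zazheptow both end in -w yet inflect differently (zumirkuwoth, zazazheptow), so the final letter is not what conditions the rule; the last vowel is.
"dispus" has last vowel 'u'. The stems whose last vowel is 'u' (mirkuw → zumirkuwoth, remsut → zuremsutoth, firus → zufirusoth) add zu- … -oth around the stem.
So dispus → zudispusoth.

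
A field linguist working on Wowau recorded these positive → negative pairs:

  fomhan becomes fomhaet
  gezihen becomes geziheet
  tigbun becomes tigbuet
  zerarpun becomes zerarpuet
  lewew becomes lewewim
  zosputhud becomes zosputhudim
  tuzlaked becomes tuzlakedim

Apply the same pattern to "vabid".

vabidim

gezihen and lewew both have last vowel 'e' yet inflect differently (geziheet, lewewim), so the last vowel is not what conditions the rule; the final letter is.
"vabid" ends in -d. The stems ending in -d (zosputhud → zosputhudim, tuzlaked → tuzlakedim) add -im.
The other pattern: stems ending in -n drop the final letter and add -et.
So vabid → vabidim.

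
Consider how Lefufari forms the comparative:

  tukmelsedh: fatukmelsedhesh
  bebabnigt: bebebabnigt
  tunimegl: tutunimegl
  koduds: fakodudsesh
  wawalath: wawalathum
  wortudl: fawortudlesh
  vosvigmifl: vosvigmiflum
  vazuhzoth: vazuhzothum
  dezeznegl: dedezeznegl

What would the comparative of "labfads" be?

dezeznegl and wortudl both end in -l yet inflect differently (dedezeznegl, fawortudlesh), so the final letter is not what conditions the rule; the second-to-last letter is.
"labfads" has second-to-last letter 'd'. The stems whose second-to-last letter is 'd' (tukmelsedh → fatukmelsedhesh, wortudl → fawortudlesh, koduds → fakodudsesh) add fa- … -esh around the stem.
So labfads → falabfadsesh.

falabfadsesh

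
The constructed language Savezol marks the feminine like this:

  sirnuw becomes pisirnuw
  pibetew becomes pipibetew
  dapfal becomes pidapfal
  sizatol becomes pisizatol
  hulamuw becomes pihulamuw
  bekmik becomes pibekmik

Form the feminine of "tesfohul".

Every pair shown (sirnuw → pisirnuw, pibetew → pipibetew, dapfal → pidapfal, …) follows the same rule: add the prefix pi-.
So tesfohul → pitesfohul.

pitesfohul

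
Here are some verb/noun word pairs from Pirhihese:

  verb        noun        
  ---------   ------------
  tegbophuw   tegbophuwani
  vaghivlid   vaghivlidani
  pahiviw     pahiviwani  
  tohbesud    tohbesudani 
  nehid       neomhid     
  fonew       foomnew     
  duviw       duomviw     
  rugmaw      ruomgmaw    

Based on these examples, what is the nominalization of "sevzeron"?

"sevzeron" has 3 vowels. The stems with 3 vowels (tegbophuw → tegbophuwani, vaghivlid → vaghivlidani, pahiviw → pahiviwani) add -ani.
So sevzeron → sevzeronani.

sevzeronani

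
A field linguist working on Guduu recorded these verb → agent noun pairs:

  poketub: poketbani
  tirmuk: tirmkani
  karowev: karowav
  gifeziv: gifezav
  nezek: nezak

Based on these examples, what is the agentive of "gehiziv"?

"gehiziv" has last vowel 'i'. The one such stem in the data (gifeziv → gifezav) changes the last vowel to 'a' (as do karowev, nezek), so the same rule applies.
The other pattern: stems whose last vowel is 'u' delete the last vowel and add -ani.
So gehiziv → gehizav.

gehizav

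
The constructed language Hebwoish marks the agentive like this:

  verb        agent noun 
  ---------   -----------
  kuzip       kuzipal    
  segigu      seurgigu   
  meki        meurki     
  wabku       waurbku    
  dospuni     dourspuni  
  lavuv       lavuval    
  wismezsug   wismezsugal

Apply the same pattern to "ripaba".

riurpaba

lavuv and segigu both have last vowel 'u' yet inflect differently (lavuval, seurgigu), so the last vowel is not what conditions the rule; whether the stem ends in a vowel or a consonant is.
"ripaba" ends in a vowel. The stems ending in a vowel (segigu → seurgigu, wabku → waurbku, dospuni → dourspuni) insert -ur- after the first vowel.
The other pattern: stems ending in a consonant add -al.
So ripaba → riurpaba.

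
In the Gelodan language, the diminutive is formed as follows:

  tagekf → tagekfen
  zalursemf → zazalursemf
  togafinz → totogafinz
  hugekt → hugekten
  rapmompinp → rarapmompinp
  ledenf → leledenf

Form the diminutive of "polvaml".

popolvaml

"polvaml" has second-to-last letter 'm'. The one such stem in the data (zalursemf → zazalursemf) repeats the first consonant+vowel as a prefix (as do togafinz, rapmompinp), so the same rule applies.
The other pattern: stems whose second-to-last letter is 'k' add -en.
So polvaml → popolvaml.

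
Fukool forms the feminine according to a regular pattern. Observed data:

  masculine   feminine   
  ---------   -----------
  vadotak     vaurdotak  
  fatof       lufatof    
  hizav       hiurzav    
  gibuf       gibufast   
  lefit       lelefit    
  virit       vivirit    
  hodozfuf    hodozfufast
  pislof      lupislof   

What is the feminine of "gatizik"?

"gatizik" has last vowel 'i'. The stems whose last vowel is 'i' (virit → vivirit, lefit → lelefit) repeat the first consonant+vowel as a prefix.
So gatizik → gagatizik.

gagatizik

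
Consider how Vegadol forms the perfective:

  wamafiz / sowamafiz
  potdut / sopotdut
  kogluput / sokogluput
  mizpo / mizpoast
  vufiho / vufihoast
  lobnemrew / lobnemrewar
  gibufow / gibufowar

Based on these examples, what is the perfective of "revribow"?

revribowar

mizpo and gibufow both have last vowel 'o' yet inflect differently (mizpoast, gibufowar), so the last vowel is not what conditions the rule; the final letter is.
"revribow" ends in -w. The stems ending in -w (lobnemrew → lobnemrewar, gibufow → gibufowar) add -ar.
The other patterns: stems ending in -t or -z add the prefix so-; stems ending in -o add -ast.
So revribow → revribowar.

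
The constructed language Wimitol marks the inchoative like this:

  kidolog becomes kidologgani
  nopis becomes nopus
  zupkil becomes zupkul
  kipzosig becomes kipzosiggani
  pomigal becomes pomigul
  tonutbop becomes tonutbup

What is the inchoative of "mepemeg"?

"mepemeg" ends in -g. The stems ending in -g (kidolog → kidologgani, kipzosig → kipzosiggani) double the final consonant and add -ani.
The other pattern: stems ending in -l, -p or -s change the last vowel to 'u'.
So mepemeg → mepemeggani.

mepemeggani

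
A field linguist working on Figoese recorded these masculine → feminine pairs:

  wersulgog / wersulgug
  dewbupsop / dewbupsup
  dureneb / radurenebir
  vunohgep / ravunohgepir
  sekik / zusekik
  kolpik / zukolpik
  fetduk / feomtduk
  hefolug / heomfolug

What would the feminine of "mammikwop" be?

dewbupsop and vunohgep both end in -p yet inflect differently (dewbupsup, ravunohgepir), so the final letter is not what conditions the rule; the last vowel is.
"mammikwop" has last vowel 'o'. The stems whose last vowel is 'o' (wersulgog → wersulgug, dewbupsop → dewbupsup) change the last vowel to 'u'.
So mammikwop → mammikwup.

mammikwup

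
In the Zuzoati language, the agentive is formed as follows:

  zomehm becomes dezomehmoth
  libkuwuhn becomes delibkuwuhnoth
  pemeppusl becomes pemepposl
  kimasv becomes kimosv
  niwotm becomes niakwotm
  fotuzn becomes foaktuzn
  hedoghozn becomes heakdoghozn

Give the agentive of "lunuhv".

delunuhvoth

zomehm and niwotm both end in -m yet inflect differently (dezomehmoth, niakwotm), so the final letter is not what conditions the rule; the second-to-last letter is.
"lunuhv" has second-to-last letter 'h'. The stems whose second-to-last letter is 'h' (zomehm → dezomehmoth, libkuwuhn → delibkuwuhnoth) add de- … -oth around the stem.
So lunuhv → delunuhvoth.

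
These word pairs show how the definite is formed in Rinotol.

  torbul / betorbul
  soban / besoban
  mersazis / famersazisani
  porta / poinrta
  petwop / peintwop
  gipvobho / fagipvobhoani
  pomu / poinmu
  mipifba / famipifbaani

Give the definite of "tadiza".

porta and mipifba both end in -a yet inflect differently (poinrta, famipifbaani), so the final letter is not what conditions the rule; the first letter is.
"tadiza" begins with t-. The one such stem in the data (torbul → betorbul) adds the prefix be-, so the same rule applies.
So tadiza → betadiza.

betadiza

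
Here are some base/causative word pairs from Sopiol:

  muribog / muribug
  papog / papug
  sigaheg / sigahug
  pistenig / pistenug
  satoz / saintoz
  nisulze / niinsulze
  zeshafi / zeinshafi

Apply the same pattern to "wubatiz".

muribog and satoz both have last vowel 'o' yet inflect differently (muribug, saintoz), so the last vowel is not what conditions the rule; the final letter is.
"wubatiz" ends in -z. The one such stem in the data (satoz → saintoz) inserts -in- after the first vowel (as do nisulze, zeshafi), so the same rule applies.
So wubatiz → wuinbatiz.

wuinbatiz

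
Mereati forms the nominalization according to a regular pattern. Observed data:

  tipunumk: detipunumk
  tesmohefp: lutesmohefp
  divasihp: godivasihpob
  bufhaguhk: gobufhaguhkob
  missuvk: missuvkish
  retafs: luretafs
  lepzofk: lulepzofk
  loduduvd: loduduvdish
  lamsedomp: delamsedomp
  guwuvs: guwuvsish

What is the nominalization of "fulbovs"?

divasihp and tesmohefp both end in -p yet inflect differently (godivasihpob, lutesmohefp), so the final letter is not what conditions the rule; the second-to-last letter is.
"fulbovs" has second-to-last letter 'v'. The stems whose second-to-last letter is 'v' (guwuvs → guwuvsish, loduduvd → loduduvdish, missuvk → missuvkish) add -ish.
So fulbovs → fulbovsish.

fulbovsish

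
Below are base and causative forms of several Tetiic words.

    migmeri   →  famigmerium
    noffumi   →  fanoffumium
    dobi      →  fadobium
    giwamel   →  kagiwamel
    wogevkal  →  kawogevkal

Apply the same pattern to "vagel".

migmeri and giwamel both have 3 vowels yet inflect differently (famigmerium, kagiwamel), so the number of vowels is not what conditions the rule; whether the stem ends in a vowel or a consonant is.
"vagel" ends in a consonant. The stems ending in a consonant (giwamel → kagiwamel, wogevkal → kawogevkal) add the prefix ka-.
The other pattern: stems ending in a vowel add fa- … -um around the stem.
So vagel → kavagel.

kavagel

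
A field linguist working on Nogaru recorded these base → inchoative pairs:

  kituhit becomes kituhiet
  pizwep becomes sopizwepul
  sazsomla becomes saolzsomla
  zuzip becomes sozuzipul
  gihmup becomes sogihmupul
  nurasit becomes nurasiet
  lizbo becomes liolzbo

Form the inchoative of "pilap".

"pilap" ends in -p. The stems ending in -p (zuzip → sozuzipul, pizwep → sopizwepul, gihmup → sogihmupul) add so- … -ul around the stem.
The other patterns: stems ending in -t drop the final letter and add -et; stems ending in -a or -o insert -ol- after the first vowel.
So pilap → sopilapul.

sopilapul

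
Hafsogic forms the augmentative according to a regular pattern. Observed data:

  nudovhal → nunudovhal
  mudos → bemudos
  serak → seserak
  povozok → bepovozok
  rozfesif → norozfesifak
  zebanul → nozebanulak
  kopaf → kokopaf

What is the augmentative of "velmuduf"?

novelmudufak

povozok and serak both end in -k yet inflect differently (bepovozok, seserak), so the final letter is not what conditions the rule; the last vowel is.
"velmuduf" has last vowel 'u'. The one such stem in the data (zebanul → nozebanulak) adds no- … -ak around the stem, so the same rule applies.
So velmuduf → novelmudufak.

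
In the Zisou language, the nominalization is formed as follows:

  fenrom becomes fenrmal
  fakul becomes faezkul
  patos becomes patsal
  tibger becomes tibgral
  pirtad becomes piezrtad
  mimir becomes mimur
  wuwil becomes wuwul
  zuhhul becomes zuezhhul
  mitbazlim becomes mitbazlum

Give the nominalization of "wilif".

wiluf

"wilif" has last vowel 'i'. The stems whose last vowel is 'i' (wuwil → wuwul, mimir → mimur, mitbazlim → mitbazlum) change the last vowel to 'u'.
The other patterns: stems whose last vowel is 'a' or 'u' insert -ez- after the first vowel; stems whose last vowel is 'e' or 'o' delete the last vowel and add -al.
So wilif → wiluf.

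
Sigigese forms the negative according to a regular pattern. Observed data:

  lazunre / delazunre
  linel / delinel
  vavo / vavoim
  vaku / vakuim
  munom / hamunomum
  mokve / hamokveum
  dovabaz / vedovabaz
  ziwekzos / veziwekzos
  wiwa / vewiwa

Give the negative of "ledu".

deledu

lazunre and mokve both end in -e yet inflect differently (delazunre, hamokveum), so the final letter is not what conditions the rule; the first letter is.
"ledu" begins with l-. The stems beginning with l- (lazunre → delazunre, linel → delinel) add the prefix de-.
The other patterns: stems beginning with v- add -im; stems beginning with m- add ha- … -um around the stem; stems beginning with d-, w- or z- add the prefix ve-.
So ledu → deledu.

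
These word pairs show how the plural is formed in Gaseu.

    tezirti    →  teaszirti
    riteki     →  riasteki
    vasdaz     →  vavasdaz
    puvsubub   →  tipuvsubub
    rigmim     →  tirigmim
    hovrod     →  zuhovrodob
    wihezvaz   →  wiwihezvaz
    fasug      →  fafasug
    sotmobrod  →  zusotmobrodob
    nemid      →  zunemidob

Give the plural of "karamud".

riteki and nemid both have last vowel 'i' yet inflect differently (riasteki, zunemidob), so the last vowel is not what conditions the rule; the final letter is.
"karamud" ends in -d. The stems ending in -d (sotmobrod → zusotmobrodob, nemid → zunemidob, hovrod → zuhovrodob) add zu- … -ob around the stem.
The other patterns: stems ending in -i insert -as- after the first vowel; stems ending in -g or -z repeat the first consonant+vowel as a prefix; stems ending in -b or -m add the prefix ti-.
So karamud → zukaramudob.

zukaramudob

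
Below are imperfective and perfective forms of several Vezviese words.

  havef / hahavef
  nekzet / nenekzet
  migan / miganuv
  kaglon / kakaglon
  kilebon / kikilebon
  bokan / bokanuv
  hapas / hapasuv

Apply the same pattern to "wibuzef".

migan and kilebon both end in -n yet inflect differently (miganuv, kikilebon), so the final letter is not what conditions the rule; the last vowel is.
"wibuzef" has last vowel 'e'. The stems whose last vowel is 'e' (havef → hahavef, nekzet → nenekzet) repeat the first consonant+vowel as a prefix.
So wibuzef → wiwibuzef.

wiwibuzef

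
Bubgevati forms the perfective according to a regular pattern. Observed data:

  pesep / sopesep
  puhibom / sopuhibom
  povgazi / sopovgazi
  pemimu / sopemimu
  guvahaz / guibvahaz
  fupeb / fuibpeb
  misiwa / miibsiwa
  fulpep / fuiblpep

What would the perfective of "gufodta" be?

guibfodta

"gufodta" begins with g-. The one such stem in the data (guvahaz → guibvahaz) inserts -ib- after the first vowel (as do fupeb, misiwa), so the same rule applies.
So gufodta → guibfodta.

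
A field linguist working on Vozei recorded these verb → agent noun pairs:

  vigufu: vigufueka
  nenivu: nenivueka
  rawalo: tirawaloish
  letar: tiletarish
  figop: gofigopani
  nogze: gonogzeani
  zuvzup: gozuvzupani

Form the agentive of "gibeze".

"gibeze" ends in -e. The one such stem in the data (nogze → gonogzeani) adds go- … -ani around the stem, so the same rule applies.
The other patterns: stems ending in -u add -eka; stems ending in -o or -r add ti- … -ish around the stem.
So gibeze → gogibezeani.

gogibezeani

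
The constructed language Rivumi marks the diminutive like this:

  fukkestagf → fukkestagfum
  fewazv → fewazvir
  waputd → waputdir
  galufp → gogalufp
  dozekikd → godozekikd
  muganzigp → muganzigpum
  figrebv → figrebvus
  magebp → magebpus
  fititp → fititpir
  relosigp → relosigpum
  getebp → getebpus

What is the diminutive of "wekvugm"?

wekvugmum

galufp and getebp both end in -p yet inflect differently (gogalufp, getebpus), so the final letter is not what conditions the rule; the second-to-last letter is.
"wekvugm" has second-to-last letter 'g'. The stems whose second-to-last letter is 'g' (muganzigp → muganzigpum, fukkestagf → fukkestagfum, relosigp → relosigpum) add -um.
The other patterns: stems whose second-to-last letter is 'f' or 'k' add the prefix go-; stems whose second-to-last letter is 'b' add -us; stems whose second-to-last letter is 't' or 'z' add -ir.
So wekvugm → wekvugmum.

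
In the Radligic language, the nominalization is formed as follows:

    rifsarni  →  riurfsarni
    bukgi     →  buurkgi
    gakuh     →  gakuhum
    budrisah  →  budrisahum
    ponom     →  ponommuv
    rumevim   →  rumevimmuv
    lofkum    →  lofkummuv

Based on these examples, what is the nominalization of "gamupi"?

gakuh and lofkum both have last vowel 'u' yet inflect differently (gakuhum, lofkummuv), so the last vowel is not what conditions the rule; the final letter is.
"gamupi" ends in -i. The stems ending in -i (bukgi → buurkgi, rifsarni → riurfsarni) insert -ur- after the first vowel.
The other patterns: stems ending in -h add -um; stems ending in -m double the final consonant and add -uv.
So gamupi → gaurmupi.

gaurmupi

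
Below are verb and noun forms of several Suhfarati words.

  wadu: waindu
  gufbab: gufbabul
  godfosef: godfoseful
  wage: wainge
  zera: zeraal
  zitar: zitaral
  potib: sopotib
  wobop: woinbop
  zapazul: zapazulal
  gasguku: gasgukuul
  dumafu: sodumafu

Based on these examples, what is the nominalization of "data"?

sodata

gasguku and wadu both end in -u yet inflect differently (gasgukuul, waindu), so the final letter is not what conditions the rule; the first letter is.
"data" begins with d-. The one such stem in the data (dumafu → sodumafu) adds the prefix so-, so the same rule applies.
So data → sodata.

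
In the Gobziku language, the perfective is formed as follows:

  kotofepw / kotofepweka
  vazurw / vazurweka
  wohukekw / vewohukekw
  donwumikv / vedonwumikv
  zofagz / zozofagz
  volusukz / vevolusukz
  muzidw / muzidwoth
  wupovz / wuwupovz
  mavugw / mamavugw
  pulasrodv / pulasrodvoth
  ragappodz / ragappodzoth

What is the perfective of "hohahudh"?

hohahudhoth

"hohahudh" has second-to-last letter 'd'. The stems whose second-to-last letter is 'd' (muzidw → muzidwoth, ragappodz → ragappodzoth, pulasrodv → pulasrodvoth) add -oth.
So hohahudh → hohahudhoth.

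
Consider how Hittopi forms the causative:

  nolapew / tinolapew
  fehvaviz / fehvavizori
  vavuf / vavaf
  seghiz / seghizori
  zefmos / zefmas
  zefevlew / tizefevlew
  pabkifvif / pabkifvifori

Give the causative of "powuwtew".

tipowuwtew

"powuwtew" has last vowel 'e'. The stems whose last vowel is 'e' (zefevlew → tizefevlew, nolapew → tinolapew) add the prefix ti-.
So powuwtew → tipowuwtew.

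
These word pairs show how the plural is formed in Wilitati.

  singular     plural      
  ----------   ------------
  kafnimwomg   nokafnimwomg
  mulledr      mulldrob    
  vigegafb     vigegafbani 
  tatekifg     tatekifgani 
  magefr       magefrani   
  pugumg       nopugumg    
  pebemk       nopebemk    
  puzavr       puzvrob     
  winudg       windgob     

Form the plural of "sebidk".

sebdkob

tatekifg and kafnimwomg both end in -g yet inflect differently (tatekifgani, nokafnimwomg), so the final letter is not what conditions the rule; the second-to-last letter is.
"sebidk" has second-to-last letter 'd'. The stems whose second-to-last letter is 'd' (mulledr → mulldrob, winudg → windgob) delete the last vowel and add -ob.
So sebidk → sebdkob.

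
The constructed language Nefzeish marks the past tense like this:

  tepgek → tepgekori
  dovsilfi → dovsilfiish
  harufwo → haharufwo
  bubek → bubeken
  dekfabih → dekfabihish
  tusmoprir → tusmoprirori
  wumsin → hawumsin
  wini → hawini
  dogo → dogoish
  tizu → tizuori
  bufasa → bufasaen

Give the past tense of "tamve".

harufwo and dogo both end in -o yet inflect differently (haharufwo, dogoish), so the final letter is not what conditions the rule; the first letter is.
"tamve" begins with t-. The stems beginning with t- (tizu → tizuori, tusmoprir → tusmoprirori, tepgek → tepgekori) add -ori.
So tamve → tamveori.

tamveori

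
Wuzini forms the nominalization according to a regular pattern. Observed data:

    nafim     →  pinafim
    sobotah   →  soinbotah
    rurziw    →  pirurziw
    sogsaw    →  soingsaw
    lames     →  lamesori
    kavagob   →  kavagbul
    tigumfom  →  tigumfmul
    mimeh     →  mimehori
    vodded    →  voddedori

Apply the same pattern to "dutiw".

pidutiw

tigumfom and nafim both end in -m yet inflect differently (tigumfmul, pinafim), so the final letter is not what conditions the rule; the last vowel is.
"dutiw" has last vowel 'i'. The stems whose last vowel is 'i' (nafim → pinafim, rurziw → pirurziw) add the prefix pi-.
The other patterns: stems whose last vowel is 'o' delete the last vowel and add -ul; stems whose last vowel is 'e' add -ori; stems whose last vowel is 'a' insert -in- after the first vowel.
So dutiw → pidutiw.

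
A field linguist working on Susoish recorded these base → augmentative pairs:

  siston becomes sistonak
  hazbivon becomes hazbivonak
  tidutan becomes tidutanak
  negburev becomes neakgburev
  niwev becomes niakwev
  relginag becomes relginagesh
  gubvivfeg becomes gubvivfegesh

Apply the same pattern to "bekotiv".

tidutan and relginag both have last vowel 'a' yet inflect differently (tidutanak, relginagesh), so the last vowel is not what conditions the rule; the final letter is.
"bekotiv" ends in -v. The stems ending in -v (negburev → neakgburev, niwev → niakwev) insert -ak- after the first vowel.
The other patterns: stems ending in -n add -ak; stems ending in -g add -esh.
So bekotiv → beakkotiv.

beakkotiv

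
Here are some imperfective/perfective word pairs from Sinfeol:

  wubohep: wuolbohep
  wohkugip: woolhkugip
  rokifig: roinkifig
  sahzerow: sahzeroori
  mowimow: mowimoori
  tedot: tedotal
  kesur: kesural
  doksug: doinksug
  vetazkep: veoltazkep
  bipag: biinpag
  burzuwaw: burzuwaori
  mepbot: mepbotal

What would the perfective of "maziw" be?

maziori

burzuwaw and bipag both have last vowel 'a' yet inflect differently (burzuwaori, biinpag), so the last vowel is not what conditions the rule; the final letter is.
"maziw" ends in -w. The stems ending in -w (sahzerow → sahzeroori, burzuwaw → burzuwaori, mowimow → mowimoori) drop the final letter and add -ori.
The other patterns: stems ending in -g insert -in- after the first vowel; stems ending in -p insert -ol- after the first vowel; stems ending in -r or -t add -al.
So maziw → maziori.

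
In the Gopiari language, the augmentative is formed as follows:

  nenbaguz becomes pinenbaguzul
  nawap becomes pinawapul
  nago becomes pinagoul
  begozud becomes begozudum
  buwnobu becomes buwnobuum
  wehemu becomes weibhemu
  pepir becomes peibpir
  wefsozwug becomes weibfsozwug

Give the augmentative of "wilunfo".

wiiblunfo

buwnobu and wehemu both end in -u yet inflect differently (buwnobuum, weibhemu), so the final letter is not what conditions the rule; the first letter is.
"wilunfo" begins with w-. The stems beginning with w- (wehemu → weibhemu, wefsozwug → weibfsozwug) insert -ib- after the first vowel.
So wilunfo → wiiblunfo.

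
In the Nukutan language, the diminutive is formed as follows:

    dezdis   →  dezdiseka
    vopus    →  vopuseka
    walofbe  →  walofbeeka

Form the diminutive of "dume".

dumeeka

Every pair shown (dezdis → dezdiseka, vopus → vopuseka, walofbe → walofbeeka) follows the same rule: add -eka.
So dume → dumeeka.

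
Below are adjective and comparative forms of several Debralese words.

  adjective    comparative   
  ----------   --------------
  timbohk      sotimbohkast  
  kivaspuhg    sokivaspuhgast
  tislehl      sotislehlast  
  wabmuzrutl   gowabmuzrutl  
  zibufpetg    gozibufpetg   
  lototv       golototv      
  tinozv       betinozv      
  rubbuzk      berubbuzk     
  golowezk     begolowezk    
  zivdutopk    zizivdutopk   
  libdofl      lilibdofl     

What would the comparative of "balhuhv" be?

tislehl and wabmuzrutl both end in -l yet inflect differently (sotislehlast, gowabmuzrutl), so the final letter is not what conditions the rule; the second-to-last letter is.
"balhuhv" has second-to-last letter 'h'. The stems whose second-to-last letter is 'h' (timbohk → sotimbohkast, kivaspuhg → sokivaspuhgast, tislehl → sotislehlast) add so- … -ast around the stem.
The other patterns: stems whose second-to-last letter is 't' add the prefix go-; stems whose second-to-last letter is 'z' add the prefix be-; stems whose second-to-last letter is 'f' or 'p' repeat the first consonant+vowel as a prefix.
So balhuhv → sobalhuhvast.

sobalhuhvast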